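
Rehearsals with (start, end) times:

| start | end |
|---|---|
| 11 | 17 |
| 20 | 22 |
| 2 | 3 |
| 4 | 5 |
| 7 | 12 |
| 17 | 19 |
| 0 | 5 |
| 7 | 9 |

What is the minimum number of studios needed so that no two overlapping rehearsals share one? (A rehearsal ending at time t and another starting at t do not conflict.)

Events (time:±→running): 0:+→1 2:+→2 … peak 2.

2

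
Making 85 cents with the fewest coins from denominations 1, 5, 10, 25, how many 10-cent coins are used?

1

Greedy: take as many of the largest coin as possible, then repeat with the remainder.
85 = 3×25 + 1×10
Count of 10: 1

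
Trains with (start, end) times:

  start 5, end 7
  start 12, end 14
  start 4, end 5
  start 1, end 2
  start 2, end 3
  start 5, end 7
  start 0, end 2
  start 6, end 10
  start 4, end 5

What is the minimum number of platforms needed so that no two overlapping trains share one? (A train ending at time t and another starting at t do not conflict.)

The answer is the maximum number of intervals overlapping at any instant.
starts: [0, 1, 2, 4, 4, 5, 5, 6, 12]
ends:   [2, 2, 3, 5, 5, 7, 7, 10, 14]
s0→1 s1→2 e2→1 e2→0 s2→1 e3→0 s4→1 s4→2 e5→1 e5→0 s5→1 s5→2 s6→3  — peak 3.

3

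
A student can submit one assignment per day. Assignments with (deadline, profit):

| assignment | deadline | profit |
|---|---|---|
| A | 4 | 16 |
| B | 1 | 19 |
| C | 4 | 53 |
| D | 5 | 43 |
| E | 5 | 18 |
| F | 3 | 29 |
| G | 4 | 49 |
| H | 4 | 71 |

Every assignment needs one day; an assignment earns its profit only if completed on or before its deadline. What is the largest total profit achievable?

245

Profit order: H=71 C=53 G=49 D=43 F=29 B=19 E=18 A=16
Assign: H→slot 4, C→slot 3, G→slot 2, D→slot 5, F→slot 1, B skipped, E skipped, A skipped.
Slots: [1:F] [2:G] [3:C] [4:H] [5:D]
Profit = 29 + 49 + 53 + 71 + 43 = 245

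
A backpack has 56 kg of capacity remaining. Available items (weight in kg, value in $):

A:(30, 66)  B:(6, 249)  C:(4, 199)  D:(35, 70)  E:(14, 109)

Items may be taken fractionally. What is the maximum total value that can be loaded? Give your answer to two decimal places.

Ratios (sorted): C 49.75, B 41.50, E 7.79, A 2.20, D 2.00
take C (4 @ 199); take B (6 @ 249); take E (14 @ 109); take A (30 @ 66); take 2/35 of D → 4.00. Capacity used 56/56.
Total value = 627.00

627.00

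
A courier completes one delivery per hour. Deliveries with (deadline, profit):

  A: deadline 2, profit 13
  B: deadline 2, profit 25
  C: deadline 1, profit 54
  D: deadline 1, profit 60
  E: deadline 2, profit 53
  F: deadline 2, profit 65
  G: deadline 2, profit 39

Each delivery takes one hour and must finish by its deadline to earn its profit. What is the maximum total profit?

125

By profit: F(d2,65), D(d1,60), C(d1,54), E(d2,53), G(d2,39), B(d2,25), A(d2,13)
F→slot 2; D→slot 1; C skipped; E skipped; G skipped; B skipped; A skipped.
Profit = 60 + 65 = 125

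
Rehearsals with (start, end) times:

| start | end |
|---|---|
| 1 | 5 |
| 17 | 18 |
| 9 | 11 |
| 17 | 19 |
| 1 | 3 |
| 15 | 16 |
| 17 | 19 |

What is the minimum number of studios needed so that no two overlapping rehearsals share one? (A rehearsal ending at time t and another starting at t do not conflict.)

Events (time:±→running): 1:+→1 1:+→2 3:-→1 5:-→0 9:+→1 11:-→0 15:+→1 16:-→0 17:+→1 17:+→2 17:+→3 … peak 3.

3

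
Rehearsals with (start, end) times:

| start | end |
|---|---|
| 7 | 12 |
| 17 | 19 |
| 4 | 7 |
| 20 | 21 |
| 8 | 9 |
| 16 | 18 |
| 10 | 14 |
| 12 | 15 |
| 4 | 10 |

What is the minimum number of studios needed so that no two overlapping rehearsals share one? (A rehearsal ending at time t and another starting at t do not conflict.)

3

Count concurrent intervals with a sweep; the peak is the room count.
starts: [4, 4, 7, 8, 10, 12, 16, 17, 20]
ends:   [7, 9, 10, 12, 14, 15, 18, 19, 21]
s4→1 s4→2 e7→1 s7→2 s8→3  — peak 3.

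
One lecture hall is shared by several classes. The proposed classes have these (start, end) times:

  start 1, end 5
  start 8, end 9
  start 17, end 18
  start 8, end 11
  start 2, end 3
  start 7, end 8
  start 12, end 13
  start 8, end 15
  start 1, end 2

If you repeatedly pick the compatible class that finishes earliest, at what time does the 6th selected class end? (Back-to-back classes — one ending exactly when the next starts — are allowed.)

Order by finish time; keep every interval that doesn't clash with the previous kept one.
Sorted by end: (1,2)  (2,3)  (1,5)  (7,8)  (8,9)  (8,11)  (12,13)  (8,15)  (17,18)
take (1,2); take (2,3); skip (1,5); take (7,8); take (8,9); skip (8,11); take (12,13); skip (8,15); take (17,18).
Selected: (1,2) (2,3) (7,8) (8,9) (12,13) (17,18)

18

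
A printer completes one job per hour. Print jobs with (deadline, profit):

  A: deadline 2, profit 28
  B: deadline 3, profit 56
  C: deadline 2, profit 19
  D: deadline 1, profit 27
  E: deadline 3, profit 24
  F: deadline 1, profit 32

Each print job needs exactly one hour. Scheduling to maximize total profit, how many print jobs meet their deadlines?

3

By profit: B(d3,56), F(d1,32), A(d2,28), D(d1,27), E(d3,24), C(d2,19)
B→slot 3; F→slot 1; A→slot 2; D skipped; E skipped; C skipped.
3 of 6 scheduled.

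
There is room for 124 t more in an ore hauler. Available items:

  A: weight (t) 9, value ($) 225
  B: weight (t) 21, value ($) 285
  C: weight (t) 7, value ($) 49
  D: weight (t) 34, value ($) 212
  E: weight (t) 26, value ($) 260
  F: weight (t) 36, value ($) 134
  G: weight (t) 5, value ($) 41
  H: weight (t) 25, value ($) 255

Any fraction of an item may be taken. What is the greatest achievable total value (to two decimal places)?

1308.29

Greedy by value/weight ratio, highest first.
Ratios (sorted): A 25.00, B 13.57, H 10.20, E 10.00, G 8.20, C 7.00, D 6.24, F 3.72
take A (9 @ 225); take B (21 @ 285); take H (25 @ 255); take E (26 @ 260); take G (5 @ 41); take C (7 @ 49); take 31/34 of D → 193.29. Capacity used 124/124.
Total value = 1308.29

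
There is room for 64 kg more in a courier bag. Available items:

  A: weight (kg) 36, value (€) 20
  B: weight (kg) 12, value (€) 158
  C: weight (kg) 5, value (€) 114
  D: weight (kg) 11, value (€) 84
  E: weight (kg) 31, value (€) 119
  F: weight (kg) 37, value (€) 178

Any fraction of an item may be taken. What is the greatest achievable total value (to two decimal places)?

Sort by value per unit weight and fill in that order.
Order: C (114/5=22.80) > B (158/12=13.17) > D (84/11=7.64) > F (178/37=4.81) > E (119/31=3.84) > A (20/36=0.56)
Fill: take C (5 @ 114) → take B (12 @ 158) → take D (11 @ 84) → take 36/37 of F → 173.19; 64/64 used.
Total value = 529.19

529.19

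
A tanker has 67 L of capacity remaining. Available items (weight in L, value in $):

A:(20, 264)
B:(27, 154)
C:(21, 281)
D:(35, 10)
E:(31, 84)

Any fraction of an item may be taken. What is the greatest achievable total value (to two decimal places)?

Sort by value per unit weight and fill in that order.
Order: C (281/21=13.38) > A (264/20=13.20) > B (154/27=5.70) > E (84/31=2.71) > D (10/35=0.29)
Fill: take C (21 @ 281) → take A (20 @ 264) → take 26/27 of B → 148.30; 67/67 used.
Total value = 693.30

693.30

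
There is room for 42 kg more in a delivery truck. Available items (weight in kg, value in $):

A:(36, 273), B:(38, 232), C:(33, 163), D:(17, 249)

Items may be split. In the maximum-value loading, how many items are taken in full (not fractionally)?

Greedy by value/weight ratio, highest first.
Ratios (sorted): D 14.65, A 7.58, B 6.11, C 4.94
take D (17 @ 249); take 25/36 of A → 189.58. Capacity used 42/42.
1 item(s) taken whole; one partial (take 25/36 of A).

1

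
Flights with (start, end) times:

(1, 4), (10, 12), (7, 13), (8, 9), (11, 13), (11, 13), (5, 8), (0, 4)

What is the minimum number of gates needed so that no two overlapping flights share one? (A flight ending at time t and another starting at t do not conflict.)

4

Events (time:±→running): 0:+→1 1:+→2 4:-→1 4:-→0 5:+→1 7:+→2 8:-→1 8:+→2 9:-→1 10:+→2 11:+→3 11:+→4 … peak 4.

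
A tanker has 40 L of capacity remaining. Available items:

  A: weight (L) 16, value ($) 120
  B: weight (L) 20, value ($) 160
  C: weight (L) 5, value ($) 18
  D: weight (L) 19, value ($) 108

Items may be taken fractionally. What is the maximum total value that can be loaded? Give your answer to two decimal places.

Ratios (sorted): B 8.00, A 7.50, D 5.68, C 3.60
take B (20 @ 160); take A (16 @ 120); take 4/19 of D → 22.74. Capacity used 40/40.
Total value = 302.74

302.74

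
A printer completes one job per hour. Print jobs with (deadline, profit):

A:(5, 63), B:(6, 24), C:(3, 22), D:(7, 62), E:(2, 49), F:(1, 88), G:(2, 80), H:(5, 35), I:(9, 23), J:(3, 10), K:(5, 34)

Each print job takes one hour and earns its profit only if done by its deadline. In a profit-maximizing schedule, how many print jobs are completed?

Sort by profit descending; place each in the latest free slot ≤ its deadline.
Profit order: F=88 G=80 A=63 D=62 E=49 H=35 K=34 B=24 I=23 C=22 J=10
Assign: F→slot 1, G→slot 2, A→slot 5, D→slot 7, E skipped, H→slot 4, K→slot 3, B→slot 6, I→slot 9, C skipped, J skipped.
Slots: [1:F] [2:G] [3:K] [4:H] [5:A] [6:B] [7:D] [9:I]
8 of 11 scheduled.

8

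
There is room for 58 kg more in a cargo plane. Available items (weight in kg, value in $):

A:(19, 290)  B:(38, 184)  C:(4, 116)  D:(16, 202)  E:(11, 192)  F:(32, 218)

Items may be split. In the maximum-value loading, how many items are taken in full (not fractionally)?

4

Greedy by value/weight ratio, highest first.
Ratios (sorted): C 29.00, E 17.45, A 15.26, D 12.62, F 6.81, B 4.84
take C (4 @ 116); take E (11 @ 192); take A (19 @ 290); take D (16 @ 202); take 8/32 of F → 54.50. Capacity used 58/58.
4 item(s) taken whole; one partial (take 8/32 of F).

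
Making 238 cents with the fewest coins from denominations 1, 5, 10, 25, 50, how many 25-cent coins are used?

238 − 4×50→38 − 1×25→13 − 1×10→3 − 3×1→0
Count of 25: 1

1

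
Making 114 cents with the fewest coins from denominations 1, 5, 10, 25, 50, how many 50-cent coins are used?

2

Use the largest denomination that fits, subtract, and repeat.
114 − 2×50→14 − 1×10→4 − 4×1→0
Count of 50: 2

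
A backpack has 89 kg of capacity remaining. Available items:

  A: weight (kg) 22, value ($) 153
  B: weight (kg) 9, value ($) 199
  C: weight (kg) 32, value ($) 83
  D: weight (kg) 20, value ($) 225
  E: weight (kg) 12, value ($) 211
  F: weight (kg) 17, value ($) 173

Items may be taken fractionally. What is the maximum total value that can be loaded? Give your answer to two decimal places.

984.34

Ratios (sorted): B 22.11, E 17.58, D 11.25, F 10.18, A 6.95, C 2.59
take B (9 @ 199); take E (12 @ 211); take D (20 @ 225); take F (17 @ 173); take A (22 @ 153); take 9/32 of C → 23.34. Capacity used 89/89.
Total value = 984.34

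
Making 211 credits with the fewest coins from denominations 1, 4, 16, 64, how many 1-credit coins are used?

3

Use the largest denomination that fits, subtract, and repeat.
211 − 3×64→19 − 1×16→3 − 3×1→0
Count of 1: 3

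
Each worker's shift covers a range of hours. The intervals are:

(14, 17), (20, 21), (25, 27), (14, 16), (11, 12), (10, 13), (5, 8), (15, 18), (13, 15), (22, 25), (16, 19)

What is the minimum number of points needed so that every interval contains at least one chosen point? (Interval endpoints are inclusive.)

6

Sort by right endpoint; whenever an interval is uncovered, place a point at its right end.
By right end: [5,8]  [11,12]  [10,13]  [13,15]  [14,16]  [14,17]  [15,18]  [16,19]  [20,21]  [22,25]  [25,27]
[5,8] uncovered → point at 8; [11,12] uncovered → point at 12; [13,15] uncovered → point at 15; [16,19] uncovered → point at 19; [20,21] uncovered → point at 21; [22,25] uncovered → point at 25.
Points: 8, 12, 15, 19, 21, 25 (6 total).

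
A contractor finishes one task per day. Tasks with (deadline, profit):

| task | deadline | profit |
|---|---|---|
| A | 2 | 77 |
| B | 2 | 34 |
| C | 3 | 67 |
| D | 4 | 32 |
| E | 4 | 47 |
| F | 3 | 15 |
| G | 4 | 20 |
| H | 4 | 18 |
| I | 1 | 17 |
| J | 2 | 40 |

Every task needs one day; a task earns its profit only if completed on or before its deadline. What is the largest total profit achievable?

231

Take jobs in profit order; each goes to the latest open slot no later than its deadline.
Profit order: A=77 C=67 E=47 J=40 B=34 D=32 G=20 H=18 I=17 F=15
Assign: A→slot 2, C→slot 3, E→slot 4, J→slot 1, B skipped, D skipped, G skipped, H skipped, I skipped, F skipped.
Slots: [1:J] [2:A] [3:C] [4:E]
Profit = 40 + 77 + 67 + 47 = 231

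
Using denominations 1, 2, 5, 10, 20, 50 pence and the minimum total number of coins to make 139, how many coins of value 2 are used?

2

Use the largest denomination that fits, subtract, and repeat.
139 = 2×50 + 1×20 + 1×10 + 1×5 + 2×2
Count of 2: 2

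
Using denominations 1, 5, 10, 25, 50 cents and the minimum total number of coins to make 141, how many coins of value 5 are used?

Use the largest denomination that fits, subtract, and repeat.
141 = 2×50 + 1×25 + 1×10 + 1×5 + 1×1
Count of 5: 1

1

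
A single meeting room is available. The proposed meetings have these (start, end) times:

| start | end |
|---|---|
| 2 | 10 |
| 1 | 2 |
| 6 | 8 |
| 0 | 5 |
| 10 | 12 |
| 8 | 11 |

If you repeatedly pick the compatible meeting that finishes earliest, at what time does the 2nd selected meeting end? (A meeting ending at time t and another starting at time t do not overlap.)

8

Greedy by earliest finish: after sorting by end time, pick each interval compatible with the last pick.
By end time: (1,2), (0,5), (6,8), (2,10), (8,11), (10,12).
Pick (1,2); next start ≥ 2 → (6,8); next start ≥ 8 → (8,11).
Selected: (1,2) (6,8) (8,11)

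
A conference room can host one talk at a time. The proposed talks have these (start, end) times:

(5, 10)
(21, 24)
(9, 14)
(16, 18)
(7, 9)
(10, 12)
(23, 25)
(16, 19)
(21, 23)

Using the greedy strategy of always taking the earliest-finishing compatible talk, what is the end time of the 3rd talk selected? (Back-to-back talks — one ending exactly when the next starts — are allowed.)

Sort by end time and greedily take each interval whose start is ≥ the last chosen end.
By end time: (7,9), (5,10), (10,12), (9,14), (16,18), (16,19), (21,23), (21,24), (23,25).
Pick (7,9); next start ≥ 9 → (10,12); next start ≥ 12 → (16,18); next start ≥ 18 → (21,23); next start ≥ 23 → (23,25).
Selected: (7,9) (10,12) (16,18) (21,23) (23,25)

18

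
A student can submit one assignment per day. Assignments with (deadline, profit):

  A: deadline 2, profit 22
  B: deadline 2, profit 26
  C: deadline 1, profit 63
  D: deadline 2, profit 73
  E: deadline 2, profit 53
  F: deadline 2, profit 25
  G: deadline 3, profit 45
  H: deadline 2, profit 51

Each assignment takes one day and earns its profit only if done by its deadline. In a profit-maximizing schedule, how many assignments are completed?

By profit: D(d2,73), C(d1,63), E(d2,53), H(d2,51), G(d3,45), B(d2,26), F(d2,25), A(d2,22)
D→slot 2; C→slot 1; E skipped; H skipped; G→slot 3; B skipped; F skipped; A skipped.
3 of 8 scheduled.

3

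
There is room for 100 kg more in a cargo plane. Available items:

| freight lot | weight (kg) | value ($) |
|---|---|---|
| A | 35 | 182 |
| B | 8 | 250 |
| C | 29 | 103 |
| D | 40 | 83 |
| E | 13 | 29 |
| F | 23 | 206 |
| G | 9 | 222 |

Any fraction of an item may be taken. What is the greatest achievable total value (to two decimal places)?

948.79

Order: B (250/8=31.25) > G (222/9=24.67) > F (206/23=8.96) > A (182/35=5.20) > C (103/29=3.55) > E (29/13=2.23) > D (83/40=2.08)
Fill: take B (8 @ 250) → take G (9 @ 222) → take F (23 @ 206) → take A (35 @ 182) → take 25/29 of C → 88.79; 100/100 used.
Total value = 948.79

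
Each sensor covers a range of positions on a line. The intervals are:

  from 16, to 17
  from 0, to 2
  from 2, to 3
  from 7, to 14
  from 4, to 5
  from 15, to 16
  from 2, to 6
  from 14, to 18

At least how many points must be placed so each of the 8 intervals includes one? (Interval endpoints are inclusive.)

4

Sort by right endpoint; whenever an interval is uncovered, place a point at its right end.
Sorted: [0,2] [2,3] [4,5] [2,6] [7,14] [15,16] [16,17] [14,18]
{[0,2],[2,3]} hit by 2; {[4,5],[2,6]} hit by 5; {[7,14]} hit by 14; {[15,16],[16,17],[14,18]} hit by 16.
Points: 2, 5, 14, 16 (4 total).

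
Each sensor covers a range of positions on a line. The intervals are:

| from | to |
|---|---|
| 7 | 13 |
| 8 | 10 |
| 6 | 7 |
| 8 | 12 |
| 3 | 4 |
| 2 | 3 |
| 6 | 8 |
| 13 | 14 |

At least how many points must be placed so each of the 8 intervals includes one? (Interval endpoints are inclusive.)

4

Sorted: [2,3] [3,4] [6,7] [6,8] [8,10] [8,12] [7,13] [13,14]
{[2,3],[3,4]} hit by 3; {[6,7],[6,8]} hit by 7; {[8,10],[8,12],[7,13]} hit by 10; {[13,14]} hit by 14.
Points: 3, 7, 10, 14 (4 total).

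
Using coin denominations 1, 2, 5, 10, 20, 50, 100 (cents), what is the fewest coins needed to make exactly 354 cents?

Greedy: take as many of the largest coin as possible, then repeat with the remainder.
354 − 3×100→54 − 1×50→4 − 2×2→0
Total coins = 3 + 1 + 2 = 6

6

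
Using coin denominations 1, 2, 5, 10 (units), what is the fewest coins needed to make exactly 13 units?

Use the largest denomination that fits, subtract, and repeat.
13 = 1×10 + 1×2 + 1×1
Total coins = 1 + 1 + 1 = 3

3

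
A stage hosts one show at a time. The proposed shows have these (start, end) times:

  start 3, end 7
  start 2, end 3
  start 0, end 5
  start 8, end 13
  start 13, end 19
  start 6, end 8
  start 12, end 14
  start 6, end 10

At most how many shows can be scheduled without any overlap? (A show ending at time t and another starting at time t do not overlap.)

4

By end time: (2,3), (0,5), (3,7), (6,8), (6,10), (8,13), (12,14), (13,19).
Pick (2,3); next start ≥ 3 → (3,7); next start ≥ 7 → (8,13); next start ≥ 13 → (13,19).
Selected 4 shows.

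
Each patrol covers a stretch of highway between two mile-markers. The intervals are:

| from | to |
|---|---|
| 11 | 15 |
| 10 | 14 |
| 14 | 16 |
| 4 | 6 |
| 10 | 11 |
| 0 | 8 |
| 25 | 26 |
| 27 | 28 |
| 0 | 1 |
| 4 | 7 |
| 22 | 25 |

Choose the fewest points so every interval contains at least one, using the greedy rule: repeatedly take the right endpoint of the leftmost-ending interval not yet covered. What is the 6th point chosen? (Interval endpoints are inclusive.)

28

Sort by right endpoint; whenever an interval is uncovered, place a point at its right end.
By right end: [0,1]  [4,6]  [4,7]  [0,8]  [10,11]  [10,14]  [11,15]  [14,16]  [22,25]  [25,26]  [27,28]
[0,1] uncovered → point at 1; [4,6] uncovered → point at 6; [10,11] uncovered → point at 11; [14,16] uncovered → point at 16; [22,25] uncovered → point at 25; [27,28] uncovered → point at 28.
Points: 1, 6, 11, 16, 25, 28 (6 total).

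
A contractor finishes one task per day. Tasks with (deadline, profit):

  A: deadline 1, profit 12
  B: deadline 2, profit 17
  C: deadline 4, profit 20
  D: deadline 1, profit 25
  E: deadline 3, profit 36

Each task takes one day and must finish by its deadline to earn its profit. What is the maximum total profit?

98

Sort by profit descending; place each in the latest free slot ≤ its deadline.
Profit order: E=36 D=25 C=20 B=17 A=12
Assign: E→slot 3, D→slot 1, C→slot 4, B→slot 2, A skipped.
Slots: [1:D] [2:B] [3:E] [4:C]
Profit = 25 + 17 + 36 + 20 = 98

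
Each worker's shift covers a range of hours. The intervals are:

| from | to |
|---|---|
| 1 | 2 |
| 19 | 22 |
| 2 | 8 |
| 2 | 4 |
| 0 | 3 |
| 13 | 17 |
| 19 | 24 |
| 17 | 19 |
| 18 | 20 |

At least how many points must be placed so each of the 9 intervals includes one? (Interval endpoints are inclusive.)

3

Sort by right endpoint; whenever an interval is uncovered, place a point at its right end.
By right end: [1,2]  [0,3]  [2,4]  [2,8]  [13,17]  [17,19]  [18,20]  [19,22]  [19,24]
[1,2] uncovered → point at 2; [13,17] uncovered → point at 17; [18,20] uncovered → point at 20.
Points: 2, 17, 20 (3 total).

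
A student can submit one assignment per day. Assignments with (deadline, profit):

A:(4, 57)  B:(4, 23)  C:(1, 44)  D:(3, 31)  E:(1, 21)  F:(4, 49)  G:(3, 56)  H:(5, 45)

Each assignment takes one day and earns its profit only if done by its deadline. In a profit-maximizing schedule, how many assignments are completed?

5

Take jobs in profit order; each goes to the latest open slot no later than its deadline.
Profit order: A=57 G=56 F=49 H=45 C=44 D=31 B=23 E=21
Assign: A→slot 4, G→slot 3, F→slot 2, H→slot 5, C→slot 1, D skipped, B skipped, E skipped.
Slots: [1:C] [2:F] [3:G] [4:A] [5:H]
5 of 8 scheduled.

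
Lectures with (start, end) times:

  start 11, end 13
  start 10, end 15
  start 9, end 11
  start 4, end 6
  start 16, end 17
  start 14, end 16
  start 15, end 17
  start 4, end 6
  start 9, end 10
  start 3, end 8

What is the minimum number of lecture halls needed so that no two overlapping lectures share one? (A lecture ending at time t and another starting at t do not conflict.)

3

Events (time:±→running): 3:+→1 4:+→2 4:+→3 … peak 3.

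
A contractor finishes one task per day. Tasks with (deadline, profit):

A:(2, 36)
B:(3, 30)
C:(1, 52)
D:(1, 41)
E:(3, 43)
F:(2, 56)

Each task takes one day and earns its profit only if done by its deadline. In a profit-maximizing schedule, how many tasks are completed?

By profit: F(d2,56), C(d1,52), E(d3,43), D(d1,41), A(d2,36), B(d3,30)
F→slot 2; C→slot 1; E→slot 3; D skipped; A skipped; B skipped.
3 of 6 scheduled.

3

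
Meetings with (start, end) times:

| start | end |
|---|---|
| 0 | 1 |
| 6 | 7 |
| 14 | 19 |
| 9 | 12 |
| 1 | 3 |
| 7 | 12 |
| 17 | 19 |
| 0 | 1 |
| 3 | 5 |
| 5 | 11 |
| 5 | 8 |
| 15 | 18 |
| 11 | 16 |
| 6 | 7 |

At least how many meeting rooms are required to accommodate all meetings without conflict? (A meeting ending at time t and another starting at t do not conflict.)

4

Events (time:±→running): 0:+→1 0:+→2 1:-→1 1:-→0 1:+→1 3:-→0 3:+→1 5:-→0 5:+→1 5:+→2 6:+→3 6:+→4 … peak 4.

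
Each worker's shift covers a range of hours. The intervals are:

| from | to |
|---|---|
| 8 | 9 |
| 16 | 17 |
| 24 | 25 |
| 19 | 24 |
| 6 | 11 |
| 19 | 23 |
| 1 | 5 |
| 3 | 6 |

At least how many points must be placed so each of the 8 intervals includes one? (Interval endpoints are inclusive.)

5

Sorted: [1,5] [3,6] [8,9] [6,11] [16,17] [19,23] [19,24] [24,25]
{[1,5],[3,6]} hit by 5; {[8,9],[6,11]} hit by 9; {[16,17]} hit by 17; {[19,23],[19,24]} hit by 23; {[24,25]} hit by 25.
Points: 5, 9, 17, 23, 25 (5 total).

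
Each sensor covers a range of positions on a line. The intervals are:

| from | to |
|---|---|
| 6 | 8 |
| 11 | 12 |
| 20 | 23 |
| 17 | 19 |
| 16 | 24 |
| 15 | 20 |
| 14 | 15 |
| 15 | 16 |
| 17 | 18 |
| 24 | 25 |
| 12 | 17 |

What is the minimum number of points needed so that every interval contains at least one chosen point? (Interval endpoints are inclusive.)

Sorted: [6,8] [11,12] [14,15] [15,16] [12,17] [17,18] [17,19] [15,20] [20,23] [16,24] [24,25]
{[6,8]} hit by 8; {[11,12]} hit by 12; {[14,15],[15,16],[12,17]} hit by 15; {[17,18],[17,19],[15,20]} hit by 18; {[20,23],[16,24]} hit by 23; {[24,25]} hit by 25.
Points: 8, 12, 15, 18, 23, 25 (6 total).

6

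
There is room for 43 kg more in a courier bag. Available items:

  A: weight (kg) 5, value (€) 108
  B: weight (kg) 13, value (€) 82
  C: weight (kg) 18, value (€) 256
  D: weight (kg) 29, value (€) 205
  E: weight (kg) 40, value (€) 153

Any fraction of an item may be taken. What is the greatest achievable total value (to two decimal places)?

505.38

Ratios (sorted): A 21.60, C 14.22, D 7.07, B 6.31, E 3.83
take A (5 @ 108); take C (18 @ 256); take 20/29 of D → 141.38. Capacity used 43/43.
Total value = 505.38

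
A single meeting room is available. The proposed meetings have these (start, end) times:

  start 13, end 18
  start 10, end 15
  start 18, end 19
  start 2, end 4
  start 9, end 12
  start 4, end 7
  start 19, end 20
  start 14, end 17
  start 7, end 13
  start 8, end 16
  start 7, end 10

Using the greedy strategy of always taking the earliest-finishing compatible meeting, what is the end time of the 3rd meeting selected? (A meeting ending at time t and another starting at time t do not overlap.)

Sorted by end: (2,4)  (4,7)  (7,10)  (9,12)  (7,13)  (10,15)  (8,16)  (14,17)  (13,18)  (18,19)  (19,20)
take (2,4); take (4,7); take (7,10); take (10,15); skip (13,18); take (18,19); take (19,20).
Selected: (2,4) (4,7) (7,10) (10,15) (18,19) (19,20)

10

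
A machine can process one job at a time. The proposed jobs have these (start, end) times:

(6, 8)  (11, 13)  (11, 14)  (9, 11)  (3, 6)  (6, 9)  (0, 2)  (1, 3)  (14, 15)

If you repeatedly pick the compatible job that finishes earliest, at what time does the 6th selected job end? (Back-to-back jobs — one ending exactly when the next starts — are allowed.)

Sort by end time and greedily take each interval whose start is ≥ the last chosen end.
By end time: (0,2), (1,3), (3,6), (6,8), (6,9), (9,11), (11,13), (11,14), (14,15).
Pick (0,2); next start ≥ 2 → (3,6); next start ≥ 6 → (6,8); next start ≥ 8 → (9,11); next start ≥ 11 → (11,13); next start ≥ 13 → (14,15).
Selected: (0,2) (3,6) (6,8) (9,11) (11,13) (14,15)

15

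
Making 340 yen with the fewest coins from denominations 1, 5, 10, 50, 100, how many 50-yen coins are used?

0

Use the largest denomination that fits, subtract, and repeat.
340 = 3×100 + 4×10
Count of 50: 0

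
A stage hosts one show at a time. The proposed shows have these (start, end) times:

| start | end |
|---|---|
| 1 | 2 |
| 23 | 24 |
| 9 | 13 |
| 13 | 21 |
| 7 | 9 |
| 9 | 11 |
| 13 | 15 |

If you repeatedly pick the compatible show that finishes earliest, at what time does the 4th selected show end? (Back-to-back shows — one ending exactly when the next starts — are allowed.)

Greedy by earliest finish: after sorting by end time, pick each interval compatible with the last pick.
By end time: (1,2), (7,9), (9,11), (9,13), (13,15), (13,21), (23,24).
Pick (1,2); next start ≥ 2 → (7,9); next start ≥ 9 → (9,11); next start ≥ 11 → (13,15); next start ≥ 15 → (23,24).
Selected: (1,2) (7,9) (9,11) (13,15) (23,24)

15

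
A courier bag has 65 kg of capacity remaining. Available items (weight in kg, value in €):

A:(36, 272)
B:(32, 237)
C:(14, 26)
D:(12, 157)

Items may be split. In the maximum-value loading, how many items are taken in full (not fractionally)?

2

Sort by value per unit weight and fill in that order.
Order: D (157/12=13.08) > A (272/36=7.56) > B (237/32=7.41) > C (26/14=1.86)
Fill: take D (12 @ 157) → take A (36 @ 272) → take 17/32 of B → 125.91; 65/65 used.
2 item(s) taken whole; one partial (take 17/32 of B).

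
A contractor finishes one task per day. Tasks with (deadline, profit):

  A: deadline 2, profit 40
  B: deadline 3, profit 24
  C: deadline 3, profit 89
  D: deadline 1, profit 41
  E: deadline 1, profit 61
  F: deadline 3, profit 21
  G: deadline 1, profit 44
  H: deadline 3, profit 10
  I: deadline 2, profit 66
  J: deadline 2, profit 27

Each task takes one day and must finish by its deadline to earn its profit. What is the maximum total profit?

216

Take jobs in profit order; each goes to the latest open slot no later than its deadline.
By profit: C(d3,89), I(d2,66), E(d1,61), G(d1,44), D(d1,41), A(d2,40), J(d2,27), B(d3,24), F(d3,21), H(d3,10)
C→slot 3; I→slot 2; E→slot 1; G skipped; D skipped; A skipped; J skipped; B skipped; F skipped; H skipped.
Profit = 61 + 66 + 89 = 216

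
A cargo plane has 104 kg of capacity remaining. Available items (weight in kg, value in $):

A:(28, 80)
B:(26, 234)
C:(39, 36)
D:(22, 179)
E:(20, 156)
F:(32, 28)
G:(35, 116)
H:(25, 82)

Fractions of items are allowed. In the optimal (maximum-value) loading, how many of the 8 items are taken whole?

4

Greedy by value/weight ratio, highest first.
Order: B (234/26=9.00) > D (179/22=8.14) > E (156/20=7.80) > G (116/35=3.31) > H (82/25=3.28) > A (80/28=2.86) > C (36/39=0.92) > F (28/32=0.88)
Fill: take B (26 @ 234) → take D (22 @ 179) → take E (20 @ 156) → take G (35 @ 116) → take 1/25 of H → 3.28; 104/104 used.
4 item(s) taken whole; one partial (take 1/25 of H).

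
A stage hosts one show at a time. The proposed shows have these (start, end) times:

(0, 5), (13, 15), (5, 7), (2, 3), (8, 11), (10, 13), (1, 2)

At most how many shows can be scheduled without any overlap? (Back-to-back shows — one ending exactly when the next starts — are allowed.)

By end time: (1,2), (2,3), (0,5), (5,7), (8,11), (10,13), (13,15).
Pick (1,2); next start ≥ 2 → (2,3); next start ≥ 3 → (5,7); next start ≥ 7 → (8,11); next start ≥ 11 → (13,15).
Selected 5 shows.

5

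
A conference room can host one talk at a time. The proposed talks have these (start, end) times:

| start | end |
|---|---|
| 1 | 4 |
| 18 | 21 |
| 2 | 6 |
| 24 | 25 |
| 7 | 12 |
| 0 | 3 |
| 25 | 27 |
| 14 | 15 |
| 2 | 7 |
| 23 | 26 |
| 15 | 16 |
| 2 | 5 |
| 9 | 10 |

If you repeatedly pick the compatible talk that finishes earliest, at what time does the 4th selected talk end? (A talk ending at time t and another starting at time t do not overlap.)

Sort by end time and greedily take each interval whose start is ≥ the last chosen end.
By end time: (0,3), (1,4), (2,5), (2,6), (2,7), (9,10), (7,12), (14,15), (15,16), (18,21), (24,25), (23,26), (25,27).
Pick (0,3); next start ≥ 3 → (9,10); next start ≥ 10 → (14,15); next start ≥ 15 → (15,16); next start ≥ 16 → (18,21); next start ≥ 21 → (24,25); next start ≥ 25 → (25,27).
Selected: (0,3) (9,10) (14,15) (15,16) (18,21) (24,25) (25,27)

16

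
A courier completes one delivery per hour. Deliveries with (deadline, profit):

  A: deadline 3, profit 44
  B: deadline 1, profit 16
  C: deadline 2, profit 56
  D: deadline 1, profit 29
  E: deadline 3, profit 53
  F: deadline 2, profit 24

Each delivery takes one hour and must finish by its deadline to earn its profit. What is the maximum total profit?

153

Take jobs in profit order; each goes to the latest open slot no later than its deadline.
By profit: C(d2,56), E(d3,53), A(d3,44), D(d1,29), F(d2,24), B(d1,16)
C→slot 2; E→slot 3; A→slot 1; D skipped; F skipped; B skipped.
Profit = 44 + 56 + 53 = 153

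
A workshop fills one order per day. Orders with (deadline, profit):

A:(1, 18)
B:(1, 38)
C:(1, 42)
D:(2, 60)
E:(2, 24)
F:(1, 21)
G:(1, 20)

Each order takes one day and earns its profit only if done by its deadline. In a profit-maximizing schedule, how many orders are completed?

2

Profit order: D=60 C=42 B=38 E=24 F=21 G=20 A=18
Assign: D→slot 2, C→slot 1, B skipped, E skipped, F skipped, G skipped, A skipped.
Slots: [1:C] [2:D]
2 of 7 scheduled.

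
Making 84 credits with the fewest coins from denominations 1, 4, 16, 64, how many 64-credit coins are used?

84 = 1×64 + 1×16 + 1×4
Count of 64: 1

1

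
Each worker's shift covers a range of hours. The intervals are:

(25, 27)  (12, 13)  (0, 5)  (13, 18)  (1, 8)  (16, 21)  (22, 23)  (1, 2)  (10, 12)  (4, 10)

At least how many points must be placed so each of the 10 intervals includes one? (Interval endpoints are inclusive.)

6

By right end: [1,2]  [0,5]  [1,8]  [4,10]  [10,12]  [12,13]  [13,18]  [16,21]  [22,23]  [25,27]
[1,2] uncovered → point at 2; [4,10] uncovered → point at 10; [12,13] uncovered → point at 13; [16,21] uncovered → point at 21; [22,23] uncovered → point at 23; [25,27] uncovered → point at 27.
Points: 2, 10, 13, 21, 23, 27 (6 total).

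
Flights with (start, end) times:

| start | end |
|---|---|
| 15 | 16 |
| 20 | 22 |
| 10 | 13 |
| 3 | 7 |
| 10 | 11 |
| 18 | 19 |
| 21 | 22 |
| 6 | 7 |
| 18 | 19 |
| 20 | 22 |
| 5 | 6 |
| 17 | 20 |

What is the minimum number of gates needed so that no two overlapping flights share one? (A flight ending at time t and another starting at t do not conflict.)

3

Count concurrent intervals with a sweep; the peak is the room count.
Events (time:±→running): 3:+→1 5:+→2 6:-→1 6:+→2 7:-→1 7:-→0 10:+→1 10:+→2 11:-→1 13:-→0 15:+→1 16:-→0 17:+→1 18:+→2 18:+→3 … peak 3.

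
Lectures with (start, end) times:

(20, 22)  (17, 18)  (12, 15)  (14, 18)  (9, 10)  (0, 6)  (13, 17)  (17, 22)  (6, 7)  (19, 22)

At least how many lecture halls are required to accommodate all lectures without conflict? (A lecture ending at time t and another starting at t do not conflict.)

3

The answer is the maximum number of intervals overlapping at any instant.
starts: [0, 6, 9, 12, 13, 14, 17, 17, 19, 20]
ends:   [6, 7, 10, 15, 17, 18, 18, 22, 22, 22]
s0→1 e6→0 s6→1 e7→0 s9→1 e10→0 s12→1 s13→2 s14→3  — peak 3.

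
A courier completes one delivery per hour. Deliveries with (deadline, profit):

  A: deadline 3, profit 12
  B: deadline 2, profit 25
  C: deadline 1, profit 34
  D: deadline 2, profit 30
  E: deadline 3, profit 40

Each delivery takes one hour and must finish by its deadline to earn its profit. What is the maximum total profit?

Sort by profit descending; place each in the latest free slot ≤ its deadline.
By profit: E(d3,40), C(d1,34), D(d2,30), B(d2,25), A(d3,12)
E→slot 3; C→slot 1; D→slot 2; B skipped; A skipped.
Profit = 34 + 30 + 40 = 104

104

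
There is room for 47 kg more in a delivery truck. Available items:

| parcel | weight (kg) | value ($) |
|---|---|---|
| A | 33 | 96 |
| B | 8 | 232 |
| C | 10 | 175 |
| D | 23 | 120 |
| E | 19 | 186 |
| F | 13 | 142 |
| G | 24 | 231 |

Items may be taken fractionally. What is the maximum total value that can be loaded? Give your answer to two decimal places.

Sort by value per unit weight and fill in that order.
Ratios (sorted): B 29.00, C 17.50, F 10.92, E 9.79, G 9.62, D 5.22, A 2.91
take B (8 @ 232); take C (10 @ 175); take F (13 @ 142); take 16/19 of E → 156.63. Capacity used 47/47.
Total value = 705.63

705.63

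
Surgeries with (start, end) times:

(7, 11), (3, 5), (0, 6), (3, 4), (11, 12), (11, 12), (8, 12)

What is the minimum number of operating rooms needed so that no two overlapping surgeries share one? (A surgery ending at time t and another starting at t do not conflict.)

3

The answer is the maximum number of intervals overlapping at any instant.
starts: [0, 3, 3, 7, 8, 11, 11]
ends:   [4, 5, 6, 11, 12, 12, 12]
s0→1 s3→2 s3→3  — peak 3.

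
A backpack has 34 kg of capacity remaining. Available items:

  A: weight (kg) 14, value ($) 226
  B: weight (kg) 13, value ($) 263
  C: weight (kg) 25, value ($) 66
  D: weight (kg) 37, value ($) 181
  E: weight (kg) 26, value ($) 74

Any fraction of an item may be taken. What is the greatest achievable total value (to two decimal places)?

523.24

Order: B (263/13=20.23) > A (226/14=16.14) > D (181/37=4.89) > E (74/26=2.85) > C (66/25=2.64)
Fill: take B (13 @ 263) → take A (14 @ 226) → take 7/37 of D → 34.24; 34/34 used.
Total value = 523.24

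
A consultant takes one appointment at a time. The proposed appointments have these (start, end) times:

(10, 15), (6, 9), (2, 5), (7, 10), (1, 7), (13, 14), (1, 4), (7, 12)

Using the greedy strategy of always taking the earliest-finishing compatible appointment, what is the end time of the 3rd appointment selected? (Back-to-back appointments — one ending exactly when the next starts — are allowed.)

14

Order by finish time; keep every interval that doesn't clash with the previous kept one.
Sorted by end: (1,4)  (2,5)  (1,7)  (6,9)  (7,10)  (7,12)  (13,14)  (10,15)
take (1,4); skip (1,7); take (6,9); skip (7,10); skip (7,12); take (13,14); skip (10,15).
Selected: (1,4) (6,9) (13,14)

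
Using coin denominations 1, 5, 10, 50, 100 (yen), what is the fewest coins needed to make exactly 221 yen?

Use the largest denomination that fits, subtract, and repeat.
221 − 2×100→21 − 2×10→1 − 1×1→0
Total coins = 2 + 2 + 1 = 5

5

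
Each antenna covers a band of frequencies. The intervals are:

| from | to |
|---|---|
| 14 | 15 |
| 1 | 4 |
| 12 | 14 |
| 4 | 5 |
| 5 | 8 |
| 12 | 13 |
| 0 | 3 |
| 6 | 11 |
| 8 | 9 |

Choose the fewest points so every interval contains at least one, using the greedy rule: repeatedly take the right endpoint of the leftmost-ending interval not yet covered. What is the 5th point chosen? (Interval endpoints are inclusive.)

Sort by right endpoint; whenever an interval is uncovered, place a point at its right end.
Sorted: [0,3] [1,4] [4,5] [5,8] [8,9] [6,11] [12,13] [12,14] [14,15]
{[0,3],[1,4]} hit by 3; {[4,5],[5,8]} hit by 5; {[8,9],[6,11]} hit by 9; {[12,13],[12,14]} hit by 13; {[14,15]} hit by 15.
Points: 3, 5, 9, 13, 15 (5 total).

15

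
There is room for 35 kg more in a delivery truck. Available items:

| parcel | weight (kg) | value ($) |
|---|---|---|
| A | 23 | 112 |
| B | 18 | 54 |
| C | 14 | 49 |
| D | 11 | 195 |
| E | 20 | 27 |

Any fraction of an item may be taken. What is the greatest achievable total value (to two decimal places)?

310.50

Greedy by value/weight ratio, highest first.
Order: D (195/11=17.73) > A (112/23=4.87) > C (49/14=3.50) > B (54/18=3.00) > E (27/20=1.35)
Fill: take D (11 @ 195) → take A (23 @ 112) → take 1/14 of C → 3.50; 35/35 used.
Total value = 310.50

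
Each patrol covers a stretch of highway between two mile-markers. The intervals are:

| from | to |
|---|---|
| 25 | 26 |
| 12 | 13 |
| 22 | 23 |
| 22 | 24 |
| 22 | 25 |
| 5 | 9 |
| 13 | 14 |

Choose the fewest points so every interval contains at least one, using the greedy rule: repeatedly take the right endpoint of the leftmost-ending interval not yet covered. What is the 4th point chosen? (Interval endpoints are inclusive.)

26

Sorted: [5,9] [12,13] [13,14] [22,23] [22,24] [22,25] [25,26]
{[5,9]} hit by 9; {[12,13],[13,14]} hit by 13; {[22,23],[22,24],[22,25]} hit by 23; {[25,26]} hit by 26.
Points: 9, 13, 23, 26 (4 total).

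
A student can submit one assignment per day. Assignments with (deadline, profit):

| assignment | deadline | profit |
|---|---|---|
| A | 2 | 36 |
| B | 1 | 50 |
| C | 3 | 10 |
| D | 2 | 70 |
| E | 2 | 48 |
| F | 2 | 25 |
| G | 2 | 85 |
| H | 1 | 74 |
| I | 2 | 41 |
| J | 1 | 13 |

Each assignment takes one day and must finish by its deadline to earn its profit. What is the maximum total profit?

169

Sort by profit descending; place each in the latest free slot ≤ its deadline.
Profit order: G=85 H=74 D=70 B=50 E=48 I=41 A=36 F=25 J=13 C=10
Assign: G→slot 2, H→slot 1, D skipped, B skipped, E skipped, I skipped, A skipped, F skipped, J skipped, C→slot 3.
Slots: [1:H] [2:G] [3:C]
Profit = 74 + 85 + 10 = 169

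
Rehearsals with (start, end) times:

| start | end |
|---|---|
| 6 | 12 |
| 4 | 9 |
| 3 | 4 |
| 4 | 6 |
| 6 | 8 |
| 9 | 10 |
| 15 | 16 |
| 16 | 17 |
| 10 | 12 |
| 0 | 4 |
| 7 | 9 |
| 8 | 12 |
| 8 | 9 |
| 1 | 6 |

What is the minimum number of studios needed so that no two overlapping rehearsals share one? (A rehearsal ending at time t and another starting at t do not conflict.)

Count concurrent intervals with a sweep; the peak is the room count.
starts: [0, 1, 3, 4, 4, 6, 6, 7, 8, 8, 9, 10, 15, 16]
ends:   [4, 4, 6, 6, 8, 9, 9, 9, 10, 12, 12, 12, 16, 17]
s0→1 s1→2 s3→3 e4→2 e4→1 s4→2 s4→3 e6→2 e6→1 s6→2 s6→3 s7→4 e8→3 s8→4 s8→5  — peak 5.

5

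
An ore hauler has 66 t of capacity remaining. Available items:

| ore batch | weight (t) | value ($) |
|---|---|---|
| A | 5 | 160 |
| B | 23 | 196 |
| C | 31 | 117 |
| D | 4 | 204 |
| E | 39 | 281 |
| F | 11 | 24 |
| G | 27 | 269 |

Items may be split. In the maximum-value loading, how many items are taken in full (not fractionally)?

4

Ratios (sorted): D 51.00, A 32.00, G 9.96, B 8.52, E 7.21, C 3.77, F 2.18
take D (4 @ 204); take A (5 @ 160); take G (27 @ 269); take B (23 @ 196); take 7/39 of E → 50.44. Capacity used 66/66.
4 item(s) taken whole; one partial (take 7/39 of E).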